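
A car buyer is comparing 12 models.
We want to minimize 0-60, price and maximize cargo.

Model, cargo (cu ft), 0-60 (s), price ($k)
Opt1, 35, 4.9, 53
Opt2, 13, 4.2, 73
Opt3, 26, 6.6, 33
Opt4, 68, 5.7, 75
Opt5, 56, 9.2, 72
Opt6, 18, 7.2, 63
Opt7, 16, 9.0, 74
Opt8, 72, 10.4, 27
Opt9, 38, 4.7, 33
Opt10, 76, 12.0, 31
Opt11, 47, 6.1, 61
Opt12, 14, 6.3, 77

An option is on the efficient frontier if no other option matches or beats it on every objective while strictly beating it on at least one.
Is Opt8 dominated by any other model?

Opt1: worse on cargo (35 vs 72).
Opt2: worse on cargo (13 vs 72).
Opt3: worse on cargo (26 vs 72).
Opt4: worse on cargo (68 vs 72).
Opt5: worse on cargo (56 vs 72).
Opt6: worse on cargo (18 vs 72).
Opt7: worse on cargo (16 vs 72).
Opt9: worse on cargo (38 vs 72).
Opt10: worse on 0-60 (12.0 vs 10.4).
Opt11: worse on cargo (47 vs 72).
Opt12: worse on cargo (14 vs 72).
No option is at least as good as Opt8 on every objective and strictly better on one.

No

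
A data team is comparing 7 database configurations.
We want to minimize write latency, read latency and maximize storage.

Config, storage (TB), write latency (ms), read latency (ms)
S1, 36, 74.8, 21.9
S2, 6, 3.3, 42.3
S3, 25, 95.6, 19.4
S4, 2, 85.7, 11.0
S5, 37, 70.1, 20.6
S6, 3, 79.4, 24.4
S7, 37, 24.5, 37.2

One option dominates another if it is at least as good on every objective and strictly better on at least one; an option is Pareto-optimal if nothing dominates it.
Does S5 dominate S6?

Yes

S5 vs S6: storage 37≥3, write latency 70.1≤79.4, read latency 20.6≤24.4 — S5 is at least as good on every objective with at least one strict improvement.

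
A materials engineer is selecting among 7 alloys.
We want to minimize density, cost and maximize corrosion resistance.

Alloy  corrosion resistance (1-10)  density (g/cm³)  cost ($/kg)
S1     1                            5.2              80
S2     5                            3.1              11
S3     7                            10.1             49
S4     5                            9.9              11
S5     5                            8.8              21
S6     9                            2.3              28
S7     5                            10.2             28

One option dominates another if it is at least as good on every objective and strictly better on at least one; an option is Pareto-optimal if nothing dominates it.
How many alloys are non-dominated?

S1: dominated by S2 (corrosion resistance 5≥1, density 3.1≤5.2, cost 11≤80).
S2: not dominated.
S3: dominated by S6 (corrosion resistance 9≥7, density 2.3≤10.1, cost 28≤49).
S4: dominated by S2 (corrosion resistance 5≥5, density 3.1≤9.9, cost 11≤11).
S5: dominated by S2 (corrosion resistance 5≥5, density 3.1≤8.8, cost 11≤21).
S6: not dominated (best corrosion resistance).
S7: dominated by S2 (corrosion resistance 5≥5, density 3.1≤10.2, cost 11≤28).
Pareto-optimal: S2, S6 → 2.

2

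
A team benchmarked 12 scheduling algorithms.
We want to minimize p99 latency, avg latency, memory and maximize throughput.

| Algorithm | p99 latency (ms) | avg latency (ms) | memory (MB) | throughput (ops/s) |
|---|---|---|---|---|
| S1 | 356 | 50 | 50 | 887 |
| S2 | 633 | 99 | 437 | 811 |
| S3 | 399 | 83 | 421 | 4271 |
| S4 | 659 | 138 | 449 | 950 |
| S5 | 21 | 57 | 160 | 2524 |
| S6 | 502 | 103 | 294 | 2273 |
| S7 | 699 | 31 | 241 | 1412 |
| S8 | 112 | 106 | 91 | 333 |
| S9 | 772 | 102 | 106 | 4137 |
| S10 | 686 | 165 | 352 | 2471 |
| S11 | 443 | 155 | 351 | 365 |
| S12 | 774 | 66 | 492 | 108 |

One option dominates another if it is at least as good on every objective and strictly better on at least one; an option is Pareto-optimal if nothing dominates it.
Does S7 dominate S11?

No

S7 vs S11: S7 is worse on p99 latency (699 vs 443), so it does not dominate S11.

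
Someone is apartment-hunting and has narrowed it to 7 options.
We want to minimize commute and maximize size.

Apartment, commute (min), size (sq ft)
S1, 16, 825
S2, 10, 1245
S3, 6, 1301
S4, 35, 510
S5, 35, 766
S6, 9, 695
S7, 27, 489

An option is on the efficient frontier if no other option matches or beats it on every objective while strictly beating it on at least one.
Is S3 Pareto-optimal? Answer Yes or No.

S1: worse on commute (16 vs 6).
S2: worse on commute (10 vs 6).
S4: worse on commute (35 vs 6).
S5: worse on commute (35 vs 6).
S6: worse on commute (9 vs 6).
S7: worse on commute (27 vs 6).
No option is at least as good as S3 on every objective and strictly better on one.

Yes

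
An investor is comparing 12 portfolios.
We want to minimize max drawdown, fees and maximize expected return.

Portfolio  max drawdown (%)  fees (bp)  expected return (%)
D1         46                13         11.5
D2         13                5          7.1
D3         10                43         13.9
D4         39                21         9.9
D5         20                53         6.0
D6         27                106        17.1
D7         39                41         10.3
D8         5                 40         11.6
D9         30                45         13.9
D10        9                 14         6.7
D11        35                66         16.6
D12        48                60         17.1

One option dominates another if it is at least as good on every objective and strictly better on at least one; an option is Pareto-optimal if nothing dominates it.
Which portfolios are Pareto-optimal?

D1, D2, D3, D4, D6, D8, D10, D11, D12

D1: not dominated.
D2: not dominated (best fees).
D3: not dominated.
D4: not dominated.
D5: dominated by D2 (max drawdown 13≤20, fees 5≤53, expected return 7.1≥6.0).
D6: not dominated.
D7: dominated by D8 (max drawdown 5≤39, fees 40≤41, expected return 11.6≥10.3).
D8: not dominated (best max drawdown).
D9: dominated by D3 (max drawdown 10≤30, fees 43≤45, expected return 13.9≥13.9).
D10: not dominated.
D11: not dominated.
D12: not dominated.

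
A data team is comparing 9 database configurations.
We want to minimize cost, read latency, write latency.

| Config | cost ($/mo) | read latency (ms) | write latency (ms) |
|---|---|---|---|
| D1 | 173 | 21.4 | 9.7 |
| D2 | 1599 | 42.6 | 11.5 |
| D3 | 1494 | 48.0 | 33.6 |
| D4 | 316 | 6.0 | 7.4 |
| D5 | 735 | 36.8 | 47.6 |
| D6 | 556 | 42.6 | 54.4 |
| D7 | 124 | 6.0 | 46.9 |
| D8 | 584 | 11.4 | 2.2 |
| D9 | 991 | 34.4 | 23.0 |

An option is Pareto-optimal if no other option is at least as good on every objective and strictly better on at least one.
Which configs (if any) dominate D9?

D1, D4, D8

D1: cost 173≤991, read latency 21.4≤34.4, write latency 9.7≤23.0 — dominates D9.
D4: cost 316≤991, read latency 6.0≤34.4, write latency 7.4≤23.0 — dominates D9.
D8: cost 584≤991, read latency 11.4≤34.4, write latency 2.2≤23.0 — dominates D9.
Others (D2, D3, D5, D6, D7) are each worse than D9 on at least one objective.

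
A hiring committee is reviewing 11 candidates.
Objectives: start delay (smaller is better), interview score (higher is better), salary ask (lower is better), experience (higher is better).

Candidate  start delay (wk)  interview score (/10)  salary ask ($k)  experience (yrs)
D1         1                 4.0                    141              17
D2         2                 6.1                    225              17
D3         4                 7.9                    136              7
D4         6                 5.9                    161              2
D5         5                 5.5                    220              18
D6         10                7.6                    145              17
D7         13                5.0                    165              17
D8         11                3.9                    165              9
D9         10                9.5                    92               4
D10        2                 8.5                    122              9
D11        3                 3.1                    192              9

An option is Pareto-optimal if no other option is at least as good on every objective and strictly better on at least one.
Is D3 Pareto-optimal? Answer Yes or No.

D10 vs D3: start delay 2≤4, interview score 8.5≥7.9, salary ask 122≤136, experience 9≥7 — D10 is at least as good on every objective and strictly better on at least one, so D10 dominates D3.

No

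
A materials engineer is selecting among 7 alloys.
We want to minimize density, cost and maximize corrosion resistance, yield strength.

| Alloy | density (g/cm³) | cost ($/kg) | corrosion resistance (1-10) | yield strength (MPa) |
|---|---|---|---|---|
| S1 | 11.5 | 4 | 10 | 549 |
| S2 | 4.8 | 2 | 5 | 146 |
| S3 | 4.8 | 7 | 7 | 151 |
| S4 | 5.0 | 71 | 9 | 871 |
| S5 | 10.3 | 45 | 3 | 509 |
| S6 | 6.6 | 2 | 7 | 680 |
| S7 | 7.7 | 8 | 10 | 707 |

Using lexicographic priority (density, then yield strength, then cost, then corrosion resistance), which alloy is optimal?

S3

First minimize density: best is 4.8, kept {S2, S3}.
Then maximize yield strength: best is 151, kept {S3}.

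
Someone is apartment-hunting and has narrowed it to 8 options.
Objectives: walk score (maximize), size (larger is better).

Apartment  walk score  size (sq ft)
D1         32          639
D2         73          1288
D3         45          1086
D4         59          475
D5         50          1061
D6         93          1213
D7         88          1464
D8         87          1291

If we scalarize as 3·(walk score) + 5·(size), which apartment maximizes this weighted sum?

D1: 3·32 + 5·639 = 3291
D2: 3·73 + 5·1288 = 6659
D3: 3·45 + 5·1086 = 5565
D4: 3·59 + 5·475 = 2552
D5: 3·50 + 5·1061 = 5455
D6: 3·93 + 5·1213 = 6344
D7: 3·88 + 5·1464 = 7584
D8: 3·87 + 5·1291 = 6716
Highest: D7 at 7584.

D7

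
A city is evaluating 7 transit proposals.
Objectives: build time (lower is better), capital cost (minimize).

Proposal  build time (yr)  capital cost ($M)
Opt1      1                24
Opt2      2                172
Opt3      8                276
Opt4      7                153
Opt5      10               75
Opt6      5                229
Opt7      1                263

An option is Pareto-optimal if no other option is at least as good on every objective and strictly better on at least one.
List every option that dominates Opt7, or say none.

Opt1: build time 1≤1, capital cost 24≤263 — dominates Opt7.
Others (Opt2, Opt3, Opt4, Opt5, Opt6) are each worse than Opt7 on at least one objective.

Opt1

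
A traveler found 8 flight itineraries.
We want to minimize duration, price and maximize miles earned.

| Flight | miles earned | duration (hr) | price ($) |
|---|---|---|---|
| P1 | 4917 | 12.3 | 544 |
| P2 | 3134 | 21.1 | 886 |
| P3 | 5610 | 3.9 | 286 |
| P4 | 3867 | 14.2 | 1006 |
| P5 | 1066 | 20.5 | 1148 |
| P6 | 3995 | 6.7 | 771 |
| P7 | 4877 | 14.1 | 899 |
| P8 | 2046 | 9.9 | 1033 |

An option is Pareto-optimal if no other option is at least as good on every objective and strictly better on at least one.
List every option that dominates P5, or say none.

P1, P3, P4, P6, P7, P8

P1: miles earned 4917≥1066, duration 12.3≤20.5, price 544≤1148 — dominates P5.
P3: miles earned 5610≥1066, duration 3.9≤20.5, price 286≤1148 — dominates P5.
P4: miles earned 3867≥1066, duration 14.2≤20.5, price 1006≤1148 — dominates P5.
P6: miles earned 3995≥1066, duration 6.7≤20.5, price 771≤1148 — dominates P5.
P7: miles earned 4877≥1066, duration 14.1≤20.5, price 899≤1148 — dominates P5.
P8: miles earned 2046≥1066, duration 9.9≤20.5, price 1033≤1148 — dominates P5.
Others (P2) are each worse than P5 on at least one objective.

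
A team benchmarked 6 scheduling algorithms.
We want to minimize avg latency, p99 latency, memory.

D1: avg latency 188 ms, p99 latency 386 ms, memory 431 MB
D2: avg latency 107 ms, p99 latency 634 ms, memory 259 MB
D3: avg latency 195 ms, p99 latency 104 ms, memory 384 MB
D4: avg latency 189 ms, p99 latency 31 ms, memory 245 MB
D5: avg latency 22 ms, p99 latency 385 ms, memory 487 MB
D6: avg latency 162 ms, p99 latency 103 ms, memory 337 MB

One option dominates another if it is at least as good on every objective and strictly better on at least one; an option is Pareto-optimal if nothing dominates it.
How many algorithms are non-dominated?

D1: dominated by D6 (avg latency 162≤188, p99 latency 103≤386, memory 337≤431).
D2: not dominated.
D3: dominated by D4 (avg latency 189≤195, p99 latency 31≤104, memory 245≤384).
D4: not dominated (best p99 latency).
D5: not dominated (best avg latency).
D6: not dominated.
Pareto-optimal: D2, D4, D5, D6 → 4.

4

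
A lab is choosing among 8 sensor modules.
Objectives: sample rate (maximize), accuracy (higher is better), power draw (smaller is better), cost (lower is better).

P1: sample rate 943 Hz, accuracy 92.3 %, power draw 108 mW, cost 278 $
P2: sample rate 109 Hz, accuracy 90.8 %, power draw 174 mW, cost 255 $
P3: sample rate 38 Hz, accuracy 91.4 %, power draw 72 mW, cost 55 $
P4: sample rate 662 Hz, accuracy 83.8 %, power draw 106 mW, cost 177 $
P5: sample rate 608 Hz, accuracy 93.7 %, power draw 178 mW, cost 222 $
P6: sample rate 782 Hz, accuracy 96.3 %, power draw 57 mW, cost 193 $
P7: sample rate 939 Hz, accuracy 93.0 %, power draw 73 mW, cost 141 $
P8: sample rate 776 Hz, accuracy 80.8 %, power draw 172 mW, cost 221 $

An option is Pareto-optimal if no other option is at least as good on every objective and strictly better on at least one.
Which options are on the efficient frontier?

P1, P3, P6, P7

P1: not dominated (best sample rate).
P2: dominated by P6 (sample rate 782≥109, accuracy 96.3≥90.8, power draw 57≤174, cost 193≤255).
P3: not dominated (best cost).
P4: dominated by P7 (sample rate 939≥662, accuracy 93.0≥83.8, power draw 73≤106, cost 141≤177).
P5: dominated by P6 (sample rate 782≥608, accuracy 96.3≥93.7, power draw 57≤178, cost 193≤222).
P6: not dominated (best accuracy).
P7: not dominated.
P8: dominated by P6 (sample rate 782≥776, accuracy 96.3≥80.8, power draw 57≤172, cost 193≤221).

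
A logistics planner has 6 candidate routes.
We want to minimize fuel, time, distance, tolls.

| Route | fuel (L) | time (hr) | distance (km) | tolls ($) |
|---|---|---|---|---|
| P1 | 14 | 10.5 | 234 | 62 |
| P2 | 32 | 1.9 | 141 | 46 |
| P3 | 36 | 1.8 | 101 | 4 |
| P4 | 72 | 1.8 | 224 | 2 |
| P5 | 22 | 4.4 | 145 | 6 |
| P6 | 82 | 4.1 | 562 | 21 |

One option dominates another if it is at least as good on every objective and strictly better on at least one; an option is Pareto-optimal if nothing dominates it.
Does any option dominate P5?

P1: worse on time (10.5 vs 4.4).
P2: worse on fuel (32 vs 22).
P3: worse on fuel (36 vs 22).
P4: worse on fuel (72 vs 22).
P6: worse on fuel (82 vs 22).
No option is at least as good as P5 on every objective and strictly better on one.

No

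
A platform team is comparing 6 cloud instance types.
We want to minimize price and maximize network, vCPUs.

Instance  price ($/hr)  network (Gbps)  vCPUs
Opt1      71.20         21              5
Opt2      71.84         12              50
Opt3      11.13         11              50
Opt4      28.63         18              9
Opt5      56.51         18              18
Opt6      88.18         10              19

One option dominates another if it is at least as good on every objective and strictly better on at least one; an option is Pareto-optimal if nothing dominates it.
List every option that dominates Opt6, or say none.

Opt2, Opt3

Opt2: price 71.84≤88.18, network 12≥10, vCPUs 50≥19 — dominates Opt6.
Opt3: price 11.13≤88.18, network 11≥10, vCPUs 50≥19 — dominates Opt6.
Others (Opt1, Opt4, Opt5) are each worse than Opt6 on at least one objective.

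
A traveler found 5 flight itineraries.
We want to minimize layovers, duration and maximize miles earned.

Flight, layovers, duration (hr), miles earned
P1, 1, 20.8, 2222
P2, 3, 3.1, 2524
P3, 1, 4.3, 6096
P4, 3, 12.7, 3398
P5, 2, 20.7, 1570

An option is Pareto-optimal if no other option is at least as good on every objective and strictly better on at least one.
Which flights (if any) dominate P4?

P3: layovers 1≤3, duration 4.3≤12.7, miles earned 6096≥3398 — dominates P4.
Others (P1, P2, P5) are each worse than P4 on at least one objective.

P3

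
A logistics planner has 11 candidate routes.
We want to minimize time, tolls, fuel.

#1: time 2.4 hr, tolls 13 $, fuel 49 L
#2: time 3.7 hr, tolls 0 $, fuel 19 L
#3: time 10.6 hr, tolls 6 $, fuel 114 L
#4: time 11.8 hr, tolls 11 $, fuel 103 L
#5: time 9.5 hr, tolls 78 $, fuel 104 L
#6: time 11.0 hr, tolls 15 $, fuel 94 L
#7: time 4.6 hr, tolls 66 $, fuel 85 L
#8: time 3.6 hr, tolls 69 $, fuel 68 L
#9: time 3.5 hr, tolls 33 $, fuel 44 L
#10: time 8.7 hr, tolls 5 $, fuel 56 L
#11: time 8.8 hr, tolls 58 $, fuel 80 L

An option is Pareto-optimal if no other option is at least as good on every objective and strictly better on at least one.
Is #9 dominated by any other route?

No

#1: worse on fuel (49 vs 44).
#2: worse on time (3.7 vs 3.5).
#3: worse on time (10.6 vs 3.5).
#4: worse on time (11.8 vs 3.5).
#5: worse on time (9.5 vs 3.5).
#6: worse on time (11.0 vs 3.5).
#7: worse on time (4.6 vs 3.5).
#8: worse on time (3.6 vs 3.5).
#10: worse on time (8.7 vs 3.5).
#11: worse on time (8.8 vs 3.5).
No option is at least as good as #9 on every objective and strictly better on one.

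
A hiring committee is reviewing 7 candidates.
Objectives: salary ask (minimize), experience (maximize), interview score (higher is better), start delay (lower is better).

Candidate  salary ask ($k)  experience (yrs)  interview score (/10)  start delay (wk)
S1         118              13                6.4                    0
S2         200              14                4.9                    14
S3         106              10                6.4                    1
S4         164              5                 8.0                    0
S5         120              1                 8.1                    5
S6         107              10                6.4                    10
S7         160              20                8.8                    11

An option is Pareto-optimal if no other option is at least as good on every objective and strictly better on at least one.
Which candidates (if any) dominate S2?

S7

S7: salary ask 160≤200, experience 20≥14, interview score 8.8≥4.9, start delay 11≤14 — dominates S2.
Others (S1, S3, S4, S5, S6) are each worse than S2 on at least one objective.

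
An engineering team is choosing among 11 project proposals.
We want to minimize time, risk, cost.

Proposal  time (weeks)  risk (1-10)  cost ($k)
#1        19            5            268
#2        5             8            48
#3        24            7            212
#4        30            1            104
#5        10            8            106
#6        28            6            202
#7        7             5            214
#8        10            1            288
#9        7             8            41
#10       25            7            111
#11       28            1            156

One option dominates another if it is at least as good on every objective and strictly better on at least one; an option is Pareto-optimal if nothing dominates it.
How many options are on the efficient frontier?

8

#1: dominated by #7 (time 7≤19, risk 5≤5, cost 214≤268).
#2: not dominated (best time).
#3: not dominated.
#4: not dominated.
#5: dominated by #2 (time 5≤10, risk 8≤8, cost 48≤106).
#6: dominated by #11 (time 28≤28, risk 1≤6, cost 156≤202).
#7: not dominated.
#8: not dominated.
#9: not dominated (best cost).
#10: not dominated.
#11: not dominated.
Pareto-optimal: #2, #3, #4, #7, #8, #9, #10, #11 → 8.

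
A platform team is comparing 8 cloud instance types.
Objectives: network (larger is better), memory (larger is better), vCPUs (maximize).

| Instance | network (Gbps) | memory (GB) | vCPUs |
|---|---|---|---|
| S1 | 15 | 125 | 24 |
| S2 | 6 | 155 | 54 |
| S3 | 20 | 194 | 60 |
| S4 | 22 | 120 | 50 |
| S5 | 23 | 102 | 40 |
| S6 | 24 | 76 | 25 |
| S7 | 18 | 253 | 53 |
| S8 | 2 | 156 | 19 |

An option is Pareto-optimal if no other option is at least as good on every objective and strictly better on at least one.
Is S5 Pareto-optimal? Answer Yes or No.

S1: worse on network (15 vs 23).
S2: worse on network (6 vs 23).
S3: worse on network (20 vs 23).
S4: worse on network (22 vs 23).
S6: worse on memory (76 vs 102).
S7: worse on network (18 vs 23).
S8: worse on network (2 vs 23).
No option is at least as good as S5 on every objective and strictly better on one.

Yes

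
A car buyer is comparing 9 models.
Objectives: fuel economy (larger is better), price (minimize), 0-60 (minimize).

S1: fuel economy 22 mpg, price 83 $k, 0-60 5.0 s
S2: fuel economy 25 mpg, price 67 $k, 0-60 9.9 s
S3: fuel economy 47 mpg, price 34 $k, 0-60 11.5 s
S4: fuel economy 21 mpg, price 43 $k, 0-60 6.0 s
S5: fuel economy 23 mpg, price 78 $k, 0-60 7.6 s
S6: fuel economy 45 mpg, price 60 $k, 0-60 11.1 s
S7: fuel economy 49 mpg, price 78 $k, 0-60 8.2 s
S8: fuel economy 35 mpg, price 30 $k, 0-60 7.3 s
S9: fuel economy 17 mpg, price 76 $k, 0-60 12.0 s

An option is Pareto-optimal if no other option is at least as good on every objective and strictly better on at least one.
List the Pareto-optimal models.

S1: not dominated (best 0-60).
S2: dominated by S8 (fuel economy 35≥25, price 30≤67, 0-60 7.3≤9.9).
S3: not dominated.
S4: not dominated.
S5: dominated by S8 (fuel economy 35≥23, price 30≤78, 0-60 7.3≤7.6).
S6: not dominated.
S7: not dominated (best fuel economy).
S8: not dominated (best price).
S9: dominated by S2 (fuel economy 25≥17, price 67≤76, 0-60 9.9≤12.0).

S1, S3, S4, S6, S7, S8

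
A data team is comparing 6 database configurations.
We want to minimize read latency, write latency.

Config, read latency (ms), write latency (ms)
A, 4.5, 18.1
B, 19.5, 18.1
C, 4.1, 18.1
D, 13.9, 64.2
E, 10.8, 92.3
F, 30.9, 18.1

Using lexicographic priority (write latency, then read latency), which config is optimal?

First minimize write latency: best is 18.1, kept {A, B, C, F}.
Then minimize read latency: best is 4.1, kept {C}.

C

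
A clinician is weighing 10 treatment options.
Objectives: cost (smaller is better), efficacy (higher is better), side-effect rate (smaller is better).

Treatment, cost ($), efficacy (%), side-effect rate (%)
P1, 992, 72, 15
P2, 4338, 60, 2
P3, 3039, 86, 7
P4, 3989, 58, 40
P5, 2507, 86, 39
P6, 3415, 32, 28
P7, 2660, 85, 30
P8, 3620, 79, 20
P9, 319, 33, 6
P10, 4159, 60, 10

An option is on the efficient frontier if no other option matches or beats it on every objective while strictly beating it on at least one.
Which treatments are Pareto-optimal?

P1: not dominated.
P2: not dominated (best side-effect rate).
P3: not dominated.
P4: dominated by P1 (cost 992≤3989, efficacy 72≥58, side-effect rate 15≤40).
P5: not dominated.
P6: dominated by P1 (cost 992≤3415, efficacy 72≥32, side-effect rate 15≤28).
P7: not dominated.
P8: dominated by P3 (cost 3039≤3620, efficacy 86≥79, side-effect rate 7≤20).
P9: not dominated (best cost).
P10: dominated by P3 (cost 3039≤4159, efficacy 86≥60, side-effect rate 7≤10).

P1, P2, P3, P5, P7, P9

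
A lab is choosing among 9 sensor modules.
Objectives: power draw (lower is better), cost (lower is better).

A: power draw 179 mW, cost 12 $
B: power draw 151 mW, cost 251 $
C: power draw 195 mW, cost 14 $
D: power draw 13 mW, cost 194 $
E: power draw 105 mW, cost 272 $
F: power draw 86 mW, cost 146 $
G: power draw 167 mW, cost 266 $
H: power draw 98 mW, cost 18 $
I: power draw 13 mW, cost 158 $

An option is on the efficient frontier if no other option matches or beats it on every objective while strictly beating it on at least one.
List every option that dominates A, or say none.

B: worse on cost (251 vs 12).
C: worse on power draw (195 vs 179).
D: worse on cost (194 vs 12).
E: worse on cost (272 vs 12).
F: worse on cost (146 vs 12).
G: worse on cost (266 vs 12).
H: worse on cost (18 vs 12).
I: worse on cost (158 vs 12).
No option dominates A.

none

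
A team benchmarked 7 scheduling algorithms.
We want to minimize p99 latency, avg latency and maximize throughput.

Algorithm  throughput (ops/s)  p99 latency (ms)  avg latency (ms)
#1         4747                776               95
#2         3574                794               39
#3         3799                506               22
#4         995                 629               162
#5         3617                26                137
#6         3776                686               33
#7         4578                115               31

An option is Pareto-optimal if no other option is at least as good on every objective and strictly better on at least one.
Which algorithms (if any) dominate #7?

none

#1: worse on p99 latency (776 vs 115).
#2: worse on throughput (3574 vs 4578).
#3: worse on throughput (3799 vs 4578).
#4: worse on throughput (995 vs 4578).
#5: worse on throughput (3617 vs 4578).
#6: worse on throughput (3776 vs 4578).
No option dominates #7.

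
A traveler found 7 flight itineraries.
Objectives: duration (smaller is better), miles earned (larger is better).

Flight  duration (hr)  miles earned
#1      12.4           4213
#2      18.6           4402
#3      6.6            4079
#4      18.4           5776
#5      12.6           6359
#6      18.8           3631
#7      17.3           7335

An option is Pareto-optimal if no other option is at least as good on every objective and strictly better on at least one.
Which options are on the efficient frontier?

#1: not dominated.
#2: dominated by #4 (duration 18.4≤18.6, miles earned 5776≥4402).
#3: not dominated (best duration).
#4: dominated by #5 (duration 12.6≤18.4, miles earned 6359≥5776).
#5: not dominated.
#6: dominated by #1 (duration 12.4≤18.8, miles earned 4213≥3631).
#7: not dominated (best miles earned).

#1, #3, #5, #7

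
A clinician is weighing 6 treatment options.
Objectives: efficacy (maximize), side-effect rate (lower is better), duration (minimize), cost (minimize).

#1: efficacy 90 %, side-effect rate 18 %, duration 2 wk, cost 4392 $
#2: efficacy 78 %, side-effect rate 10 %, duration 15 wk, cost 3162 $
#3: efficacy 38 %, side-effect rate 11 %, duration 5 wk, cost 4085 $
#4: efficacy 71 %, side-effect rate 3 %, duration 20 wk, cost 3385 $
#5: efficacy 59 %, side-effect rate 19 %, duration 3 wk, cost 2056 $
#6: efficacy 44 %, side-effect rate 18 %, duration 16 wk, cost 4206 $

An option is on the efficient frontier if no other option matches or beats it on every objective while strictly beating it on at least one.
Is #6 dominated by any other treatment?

Yes

#2 vs #6: efficacy 78≥44, side-effect rate 10≤18, duration 15≤16, cost 3162≤4206 — #2 is at least as good on every objective and strictly better on at least one, so #2 dominates #6.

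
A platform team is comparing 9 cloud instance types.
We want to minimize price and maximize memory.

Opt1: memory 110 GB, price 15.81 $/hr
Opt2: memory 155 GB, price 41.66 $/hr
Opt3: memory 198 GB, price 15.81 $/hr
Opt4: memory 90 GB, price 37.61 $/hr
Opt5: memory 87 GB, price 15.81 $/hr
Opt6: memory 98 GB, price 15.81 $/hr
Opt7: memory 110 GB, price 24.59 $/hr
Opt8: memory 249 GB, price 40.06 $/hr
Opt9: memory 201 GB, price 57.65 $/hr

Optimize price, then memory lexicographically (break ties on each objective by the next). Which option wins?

Opt3

First minimize price: best is 15.81, kept {Opt1, Opt3, Opt5, Opt6}.
Then maximize memory: best is 198, kept {Opt3}.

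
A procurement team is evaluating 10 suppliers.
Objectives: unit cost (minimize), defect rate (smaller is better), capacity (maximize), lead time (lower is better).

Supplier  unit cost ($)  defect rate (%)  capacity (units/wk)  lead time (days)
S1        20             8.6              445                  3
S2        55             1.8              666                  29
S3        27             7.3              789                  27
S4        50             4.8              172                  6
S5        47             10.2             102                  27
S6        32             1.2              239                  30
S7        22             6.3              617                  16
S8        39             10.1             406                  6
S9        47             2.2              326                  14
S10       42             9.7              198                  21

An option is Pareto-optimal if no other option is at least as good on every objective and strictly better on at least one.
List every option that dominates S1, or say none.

none

S2: worse on unit cost (55 vs 20).
S3: worse on unit cost (27 vs 20).
S4: worse on unit cost (50 vs 20).
S5: worse on unit cost (47 vs 20).
S6: worse on unit cost (32 vs 20).
S7: worse on unit cost (22 vs 20).
S8: worse on unit cost (39 vs 20).
S9: worse on unit cost (47 vs 20).
S10: worse on unit cost (42 vs 20).
No option dominates S1.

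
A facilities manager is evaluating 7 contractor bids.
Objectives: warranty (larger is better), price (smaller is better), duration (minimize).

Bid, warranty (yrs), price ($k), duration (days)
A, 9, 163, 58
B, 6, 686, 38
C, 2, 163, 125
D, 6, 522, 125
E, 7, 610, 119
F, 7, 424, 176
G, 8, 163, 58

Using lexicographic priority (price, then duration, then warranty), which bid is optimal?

A

First minimize price: best is 163, kept {A, C, G}.
Then minimize duration: best is 58, kept {A, G}.
Then maximize warranty: best is 9, kept {A}.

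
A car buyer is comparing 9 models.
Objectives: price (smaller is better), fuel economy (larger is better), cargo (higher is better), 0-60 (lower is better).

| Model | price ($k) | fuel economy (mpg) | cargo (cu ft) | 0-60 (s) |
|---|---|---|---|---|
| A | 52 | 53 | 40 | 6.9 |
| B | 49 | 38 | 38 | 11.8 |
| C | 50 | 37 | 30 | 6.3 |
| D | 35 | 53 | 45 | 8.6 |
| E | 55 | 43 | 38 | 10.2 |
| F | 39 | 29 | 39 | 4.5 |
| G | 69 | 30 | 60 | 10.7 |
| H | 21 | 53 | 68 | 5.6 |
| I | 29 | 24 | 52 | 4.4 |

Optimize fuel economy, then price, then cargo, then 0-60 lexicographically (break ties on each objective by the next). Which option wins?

First maximize fuel economy: best is 53, kept {A, D, H}.
Then minimize price: best is 21, kept {H}.

H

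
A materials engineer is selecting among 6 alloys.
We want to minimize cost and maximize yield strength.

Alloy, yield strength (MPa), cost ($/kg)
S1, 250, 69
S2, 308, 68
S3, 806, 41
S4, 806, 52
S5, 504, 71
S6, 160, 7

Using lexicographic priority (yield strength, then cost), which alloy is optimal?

S3

First maximize yield strength: best is 806, kept {S3, S4}.
Then minimize cost: best is 41, kept {S3}.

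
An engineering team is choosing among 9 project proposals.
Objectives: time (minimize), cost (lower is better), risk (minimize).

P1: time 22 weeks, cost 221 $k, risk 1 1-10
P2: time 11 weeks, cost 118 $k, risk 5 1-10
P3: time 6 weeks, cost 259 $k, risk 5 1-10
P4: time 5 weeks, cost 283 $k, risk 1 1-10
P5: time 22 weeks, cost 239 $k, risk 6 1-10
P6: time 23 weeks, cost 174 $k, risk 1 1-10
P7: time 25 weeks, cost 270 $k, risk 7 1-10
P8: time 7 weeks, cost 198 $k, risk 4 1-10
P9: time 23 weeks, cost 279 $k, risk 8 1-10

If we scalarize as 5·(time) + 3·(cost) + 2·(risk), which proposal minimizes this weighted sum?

P2

P1: 5·22 + 3·221 + 2·1 = 775
P2: 5·11 + 3·118 + 2·5 = 419
P3: 5·6 + 3·259 + 2·5 = 817
P4: 5·5 + 3·283 + 2·1 = 876
P5: 5·22 + 3·239 + 2·6 = 839
P6: 5·23 + 3·174 + 2·1 = 639
P7: 5·25 + 3·270 + 2·7 = 949
P8: 5·7 + 3·198 + 2·4 = 637
P9: 5·23 + 3·279 + 2·8 = 968
Lowest: P2 at 419.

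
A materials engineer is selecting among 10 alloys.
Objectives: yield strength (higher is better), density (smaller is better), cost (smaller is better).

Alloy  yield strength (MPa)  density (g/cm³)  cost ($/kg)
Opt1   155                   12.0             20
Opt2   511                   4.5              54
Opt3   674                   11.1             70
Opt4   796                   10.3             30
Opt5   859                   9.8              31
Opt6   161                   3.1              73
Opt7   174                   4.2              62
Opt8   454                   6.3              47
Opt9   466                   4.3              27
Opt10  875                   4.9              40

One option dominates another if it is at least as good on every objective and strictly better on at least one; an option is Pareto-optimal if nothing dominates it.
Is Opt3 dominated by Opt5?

Opt5 vs Opt3: yield strength 859≥674, density 9.8≤11.1, cost 31≤70 — Opt5 is at least as good on every objective with at least one strict improvement.

Yes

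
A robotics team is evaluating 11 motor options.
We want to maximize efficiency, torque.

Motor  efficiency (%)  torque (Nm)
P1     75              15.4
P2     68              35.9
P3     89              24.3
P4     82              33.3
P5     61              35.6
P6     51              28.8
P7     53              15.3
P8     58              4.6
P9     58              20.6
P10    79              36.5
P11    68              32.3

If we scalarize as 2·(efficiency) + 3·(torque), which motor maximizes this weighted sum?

P1: 2·75 + 3·15.4 = 196.2
P2: 2·68 + 3·35.9 = 243.7
P3: 2·89 + 3·24.3 = 250.9
P4: 2·82 + 3·33.3 = 263.9
P5: 2·61 + 3·35.6 = 228.8
P6: 2·51 + 3·28.8 = 188.4
P7: 2·53 + 3·15.3 = 151.9
P8: 2·58 + 3·4.6 = 129.8
P9: 2·58 + 3·20.6 = 177.8
P10: 2·79 + 3·36.5 = 267.5
P11: 2·68 + 3·32.3 = 232.9
Highest: P10 at 267.5.

P10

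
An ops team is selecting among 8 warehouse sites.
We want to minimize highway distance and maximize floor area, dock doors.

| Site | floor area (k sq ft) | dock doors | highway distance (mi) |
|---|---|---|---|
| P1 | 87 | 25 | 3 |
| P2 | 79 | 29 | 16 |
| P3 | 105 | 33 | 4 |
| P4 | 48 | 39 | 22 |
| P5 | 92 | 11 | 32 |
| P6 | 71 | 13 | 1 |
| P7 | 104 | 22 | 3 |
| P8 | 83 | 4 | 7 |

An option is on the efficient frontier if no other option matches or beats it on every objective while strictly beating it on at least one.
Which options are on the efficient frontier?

P1, P3, P4, P6, P7

P1: not dominated.
P2: dominated by P3 (floor area 105≥79, dock doors 33≥29, highway distance 4≤16).
P3: not dominated (best floor area).
P4: not dominated (best dock doors).
P5: dominated by P3 (floor area 105≥92, dock doors 33≥11, highway distance 4≤32).
P6: not dominated (best highway distance).
P7: not dominated.
P8: dominated by P1 (floor area 87≥83, dock doors 25≥4, highway distance 3≤7).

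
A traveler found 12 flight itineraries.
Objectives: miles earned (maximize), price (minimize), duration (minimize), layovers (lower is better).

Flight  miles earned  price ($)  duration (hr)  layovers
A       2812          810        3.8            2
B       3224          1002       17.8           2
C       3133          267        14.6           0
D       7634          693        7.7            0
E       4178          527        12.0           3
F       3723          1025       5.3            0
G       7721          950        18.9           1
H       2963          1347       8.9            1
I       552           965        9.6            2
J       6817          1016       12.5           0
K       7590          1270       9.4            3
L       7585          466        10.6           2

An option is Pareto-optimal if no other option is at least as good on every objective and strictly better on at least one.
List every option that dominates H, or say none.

D, F

D: miles earned 7634≥2963, price 693≤1347, duration 7.7≤8.9, layovers 0≤1 — dominates H.
F: miles earned 3723≥2963, price 1025≤1347, duration 5.3≤8.9, layovers 0≤1 — dominates H.
Others (A, B, C, E, G, I, J, K, L) are each worse than H on at least one objective.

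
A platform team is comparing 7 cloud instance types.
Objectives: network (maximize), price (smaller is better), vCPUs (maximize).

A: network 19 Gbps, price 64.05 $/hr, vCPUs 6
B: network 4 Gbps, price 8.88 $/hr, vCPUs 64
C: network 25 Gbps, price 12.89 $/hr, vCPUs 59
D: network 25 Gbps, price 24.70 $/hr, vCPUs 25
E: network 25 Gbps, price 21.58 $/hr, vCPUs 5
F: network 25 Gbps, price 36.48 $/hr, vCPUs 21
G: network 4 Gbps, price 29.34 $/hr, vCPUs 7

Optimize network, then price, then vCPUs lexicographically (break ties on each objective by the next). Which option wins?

First maximize network: best is 25, kept {C, D, E, F}.
Then minimize price: best is 12.89, kept {C}.

C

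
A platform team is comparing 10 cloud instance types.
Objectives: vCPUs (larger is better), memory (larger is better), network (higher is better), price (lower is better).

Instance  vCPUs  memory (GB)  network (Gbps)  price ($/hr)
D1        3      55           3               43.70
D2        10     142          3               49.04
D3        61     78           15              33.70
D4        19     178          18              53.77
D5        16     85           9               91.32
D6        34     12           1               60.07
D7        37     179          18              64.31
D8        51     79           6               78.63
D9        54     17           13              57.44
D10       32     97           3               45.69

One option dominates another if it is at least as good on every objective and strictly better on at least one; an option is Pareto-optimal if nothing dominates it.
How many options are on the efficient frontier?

D1: dominated by D3 (vCPUs 61≥3, memory 78≥55, network 15≥3, price 33.70≤43.70).
D2: not dominated.
D3: not dominated (best vCPUs).
D4: not dominated.
D5: dominated by D4 (vCPUs 19≥16, memory 178≥85, network 18≥9, price 53.77≤91.32).
D6: dominated by D3 (vCPUs 61≥34, memory 78≥12, network 15≥1, price 33.70≤60.07).
D7: not dominated (best memory).
D8: not dominated.
D9: dominated by D3 (vCPUs 61≥54, memory 78≥17, network 15≥13, price 33.70≤57.44).
D10: not dominated.
Pareto-optimal: D2, D3, D4, D7, D8, D10 → 6.

6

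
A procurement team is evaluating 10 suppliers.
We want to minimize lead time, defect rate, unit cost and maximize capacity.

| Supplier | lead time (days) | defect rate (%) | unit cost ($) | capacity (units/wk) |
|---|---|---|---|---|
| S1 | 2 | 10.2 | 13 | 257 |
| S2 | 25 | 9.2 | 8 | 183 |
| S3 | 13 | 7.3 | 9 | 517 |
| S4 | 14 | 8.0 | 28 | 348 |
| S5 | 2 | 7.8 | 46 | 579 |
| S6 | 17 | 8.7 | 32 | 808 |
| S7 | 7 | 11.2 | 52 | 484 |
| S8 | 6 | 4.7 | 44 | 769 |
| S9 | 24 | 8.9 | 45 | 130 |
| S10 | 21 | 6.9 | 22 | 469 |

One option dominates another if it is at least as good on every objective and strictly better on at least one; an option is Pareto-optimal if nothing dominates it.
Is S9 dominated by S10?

Yes

S10 vs S9: lead time 21≤24, defect rate 6.9≤8.9, unit cost 22≤45, capacity 469≥130 — S10 is at least as good on every objective with at least one strict improvement.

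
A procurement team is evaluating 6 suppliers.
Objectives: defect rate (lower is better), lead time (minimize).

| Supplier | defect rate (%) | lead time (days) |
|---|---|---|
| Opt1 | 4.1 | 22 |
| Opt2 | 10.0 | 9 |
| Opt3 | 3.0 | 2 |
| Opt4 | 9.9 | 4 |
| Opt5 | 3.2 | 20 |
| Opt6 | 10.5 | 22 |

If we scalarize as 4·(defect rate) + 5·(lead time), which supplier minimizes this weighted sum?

Opt1: 4·4.1 + 5·22 = 126.4
Opt2: 4·10.0 + 5·9 = 85.0
Opt3: 4·3.0 + 5·2 = 22.0
Opt4: 4·9.9 + 5·4 = 59.6
Opt5: 4·3.2 + 5·20 = 112.8
Opt6: 4·10.5 + 5·22 = 152.0
Lowest: Opt3 at 22.0.

Opt3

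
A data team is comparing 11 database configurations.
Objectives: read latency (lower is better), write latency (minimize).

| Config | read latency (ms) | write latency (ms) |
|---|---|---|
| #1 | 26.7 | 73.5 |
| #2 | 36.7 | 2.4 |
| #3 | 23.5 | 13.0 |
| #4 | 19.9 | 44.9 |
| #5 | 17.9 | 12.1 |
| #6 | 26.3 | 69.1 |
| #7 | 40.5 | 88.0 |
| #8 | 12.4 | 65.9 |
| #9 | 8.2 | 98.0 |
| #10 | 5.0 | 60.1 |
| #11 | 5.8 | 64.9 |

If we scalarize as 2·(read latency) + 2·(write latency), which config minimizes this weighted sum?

#5

#1: 2·26.7 + 2·73.5 = 200.4
#2: 2·36.7 + 2·2.4 = 78.2
#3: 2·23.5 + 2·13.0 = 73.0
#4: 2·19.9 + 2·44.9 = 129.6
#5: 2·17.9 + 2·12.1 = 60.0
#6: 2·26.3 + 2·69.1 = 190.8
#7: 2·40.5 + 2·88.0 = 257.0
#8: 2·12.4 + 2·65.9 = 156.6
#9: 2·8.2 + 2·98.0 = 212.4
#10: 2·5.0 + 2·60.1 = 130.2
#11: 2·5.8 + 2·64.9 = 141.4
Lowest: #5 at 60.0.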